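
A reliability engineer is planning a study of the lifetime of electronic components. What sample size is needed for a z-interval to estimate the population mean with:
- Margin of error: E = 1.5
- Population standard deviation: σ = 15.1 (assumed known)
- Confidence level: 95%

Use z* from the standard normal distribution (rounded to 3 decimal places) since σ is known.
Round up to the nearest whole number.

Using z* since population σ is known (z-interval formula).

For 95% confidence, z* = 1.96 (from standard normal table)

Sample size formula for z-interval: n = (z*σ/E)²

n = (1.96 × 15.1 / 1.5)²
  = (19.730667)²
  = 389.2992

Round up to the nearest whole number: n = 390

390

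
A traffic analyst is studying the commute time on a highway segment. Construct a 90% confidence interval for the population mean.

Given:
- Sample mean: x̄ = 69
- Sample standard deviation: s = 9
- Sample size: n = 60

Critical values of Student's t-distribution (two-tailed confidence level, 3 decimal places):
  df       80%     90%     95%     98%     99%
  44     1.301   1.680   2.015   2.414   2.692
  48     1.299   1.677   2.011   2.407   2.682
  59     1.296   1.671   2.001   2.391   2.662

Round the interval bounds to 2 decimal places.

The population standard deviation σ is unknown (only the sample standard deviation s is given), so use a t-interval with df = n - 1 = 60 - 1 = 59.

For 90% confidence with df = 59, t* = 1.671 (from t-table)

Standard error: SE = s/√n = 9/√60 = 1.161895

Margin of error: E = t* × SE = 1.671 × 1.161895 = 1.9415

T-interval: x̄ ± E = 69 ± 1.9415 = (67.0585, 70.9415)

Rounded to 2 decimal places:

(67.06, 70.94)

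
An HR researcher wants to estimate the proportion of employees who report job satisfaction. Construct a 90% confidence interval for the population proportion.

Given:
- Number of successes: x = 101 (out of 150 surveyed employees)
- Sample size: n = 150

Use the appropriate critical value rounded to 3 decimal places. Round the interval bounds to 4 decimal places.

Sample proportion: p̂ = 101/150 = 0.673333

Check conditions for normal approximation:
  np̂ = 101 ≥ 10 ✓
  n(1-p̂) = 49 ≥ 10 ✓

The sample is large enough, so use a z-interval (normal approximation) for the proportion.

For 90% confidence, z* = 1.645 (from standard normal table)

Standard error: SE = √(p̂(1-p̂)/n) = √(0.673333×0.326667/150) = 0.03829322

Margin of error: E = z* × SE = 1.645 × 0.03829322 = 0.062992

Z-interval: p̂ ± E = 0.673333 ± 0.062992 = (0.610341, 0.736326)

Rounded to 4 decimal places:

(0.6103, 0.7363)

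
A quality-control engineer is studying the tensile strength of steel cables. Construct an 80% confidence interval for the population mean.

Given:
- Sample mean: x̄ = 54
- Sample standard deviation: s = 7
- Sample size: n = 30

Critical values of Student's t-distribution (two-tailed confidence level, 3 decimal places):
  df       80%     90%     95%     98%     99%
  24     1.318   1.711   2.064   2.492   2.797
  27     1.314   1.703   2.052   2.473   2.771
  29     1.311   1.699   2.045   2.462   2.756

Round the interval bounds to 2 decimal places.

The population standard deviation σ is unknown (only the sample standard deviation s is given), so use a t-interval with df = n - 1 = 30 - 1 = 29.

For 80% confidence with df = 29, t* = 1.311 (from t-table)

Standard error: SE = s/√n = 7/√30 = 1.278019

Margin of error: E = t* × SE = 1.311 × 1.278019 = 1.6755

T-interval: x̄ ± E = 54 ± 1.6755 = (52.3245, 55.6755)

Rounded to 2 decimal places:

(52.32, 55.68)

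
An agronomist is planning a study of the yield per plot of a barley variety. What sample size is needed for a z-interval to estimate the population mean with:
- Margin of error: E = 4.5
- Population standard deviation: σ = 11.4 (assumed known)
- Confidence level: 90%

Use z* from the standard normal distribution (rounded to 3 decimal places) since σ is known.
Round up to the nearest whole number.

Using z* since population σ is known (z-interval formula).

For 90% confidence, z* = 1.645 (from standard normal table)

Sample size formula for z-interval: n = (z*σ/E)²

n = (1.645 × 11.4 / 4.5)²
  = (4.167333)²
  = 17.3667

Round up to the nearest whole number: n = 18

18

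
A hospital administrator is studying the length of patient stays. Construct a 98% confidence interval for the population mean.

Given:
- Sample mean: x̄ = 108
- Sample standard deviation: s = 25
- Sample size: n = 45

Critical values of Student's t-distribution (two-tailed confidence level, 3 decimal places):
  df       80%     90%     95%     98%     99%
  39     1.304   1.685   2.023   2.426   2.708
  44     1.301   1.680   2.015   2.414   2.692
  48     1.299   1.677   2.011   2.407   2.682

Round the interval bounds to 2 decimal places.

The population standard deviation σ is unknown (only the sample standard deviation s is given), so use a t-interval with df = n - 1 = 45 - 1 = 44.

For 98% confidence with df = 44, t* = 2.414 (from t-table)

Standard error: SE = s/√n = 25/√45 = 3.726780

Margin of error: E = t* × SE = 2.414 × 3.726780 = 8.9964

T-interval: x̄ ± E = 108 ± 8.9964 = (99.0036, 116.9964)

Rounded to 2 decimal places:

(99.00, 117.00)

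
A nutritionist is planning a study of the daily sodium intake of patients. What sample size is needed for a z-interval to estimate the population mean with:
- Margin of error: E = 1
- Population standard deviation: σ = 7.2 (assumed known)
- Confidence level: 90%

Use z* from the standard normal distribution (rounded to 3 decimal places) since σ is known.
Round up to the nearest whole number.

Using z* since population σ is known (z-interval formula).

For 90% confidence, z* = 1.645 (from standard normal table)

Sample size formula for z-interval: n = (z*σ/E)²

n = (1.645 × 7.2 / 1)²
  = (11.844000)²
  = 140.2803

Round up to the nearest whole number: n = 141

141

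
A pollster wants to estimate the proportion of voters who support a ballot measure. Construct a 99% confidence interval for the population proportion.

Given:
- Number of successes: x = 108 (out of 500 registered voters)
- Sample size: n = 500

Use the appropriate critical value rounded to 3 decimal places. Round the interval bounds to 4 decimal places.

Sample proportion: p̂ = 108/500 = 0.216000

Check conditions for normal approximation:
  np̂ = 108 ≥ 10 ✓
  n(1-p̂) = 392 ≥ 10 ✓

The sample is large enough, so use a z-interval (normal approximation) for the proportion.

For 99% confidence, z* = 2.576 (from standard normal table)

Standard error: SE = √(p̂(1-p̂)/n) = √(0.216000×0.784000/500) = 0.01840348

Margin of error: E = z* × SE = 2.576 × 0.01840348 = 0.047407

Z-interval: p̂ ± E = 0.216000 ± 0.047407 = (0.168593, 0.263407)

Rounded to 4 decimal places:

(0.1686, 0.2634)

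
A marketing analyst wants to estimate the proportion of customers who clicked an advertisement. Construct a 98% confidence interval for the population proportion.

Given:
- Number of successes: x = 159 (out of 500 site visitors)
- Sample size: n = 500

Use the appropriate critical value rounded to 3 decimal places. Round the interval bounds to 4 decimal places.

Sample proportion: p̂ = 159/500 = 0.318000

Check conditions for normal approximation:
  np̂ = 159 ≥ 10 ✓
  n(1-p̂) = 341 ≥ 10 ✓

The sample is large enough, so use a z-interval (normal approximation) for the proportion.

For 98% confidence, z* = 2.326 (from standard normal table)

Standard error: SE = √(p̂(1-p̂)/n) = √(0.318000×0.682000/500) = 0.02082671

Margin of error: E = z* × SE = 2.326 × 0.02082671 = 0.048443

Z-interval: p̂ ± E = 0.318000 ± 0.048443 = (0.269557, 0.366443)

Rounded to 4 decimal places:

(0.2696, 0.3664)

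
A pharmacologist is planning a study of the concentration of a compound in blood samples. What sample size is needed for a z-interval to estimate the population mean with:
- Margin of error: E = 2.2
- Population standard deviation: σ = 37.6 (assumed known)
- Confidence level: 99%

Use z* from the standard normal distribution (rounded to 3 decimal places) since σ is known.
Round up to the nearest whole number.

Using z* since population σ is known (z-interval formula).

For 99% confidence, z* = 2.576 (from standard normal table)

Sample size formula for z-interval: n = (z*σ/E)²

n = (2.576 × 37.6 / 2.2)²
  = (44.026182)²
  = 1938.3047

Round up to the nearest whole number: n = 1939

1939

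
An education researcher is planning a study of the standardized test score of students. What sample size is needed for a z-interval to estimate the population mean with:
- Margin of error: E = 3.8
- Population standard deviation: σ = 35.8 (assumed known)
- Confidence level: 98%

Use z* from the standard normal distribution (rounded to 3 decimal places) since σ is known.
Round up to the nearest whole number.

Using z* since population σ is known (z-interval formula).

For 98% confidence, z* = 2.326 (from standard normal table)

Sample size formula for z-interval: n = (z*σ/E)²

n = (2.326 × 35.8 / 3.8)²
  = (21.913368)²
  = 480.1957

Round up to the nearest whole number: n = 481

481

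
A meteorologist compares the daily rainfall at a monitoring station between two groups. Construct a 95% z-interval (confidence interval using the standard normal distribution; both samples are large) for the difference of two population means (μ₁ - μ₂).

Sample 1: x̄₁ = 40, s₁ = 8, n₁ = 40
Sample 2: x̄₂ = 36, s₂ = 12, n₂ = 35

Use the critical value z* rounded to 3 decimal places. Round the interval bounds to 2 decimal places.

Both samples are large (n₁ = 40 ≥ 30, n₂ = 35 ≥ 30), so a z-interval for the difference of means applies.

Point estimate: x̄₁ - x̄₂ = 40 - 36 = 4

Standard error: SE = √(s₁²/n₁ + s₂²/n₂)
= √(8²/40 + 12²/35)
= √(1.600000 + 4.114286)
= 2.390457

For 95% confidence, z* = 1.96 (from standard normal table)
Margin of error: E = z* × SE = 1.96 × 2.390457 = 4.6853

Z-interval: (x̄₁ - x̄₂) ± E = 4 ± 4.6853 = (-0.6853, 8.6853)

Rounded to 2 decimal places:

(-0.69, 8.69)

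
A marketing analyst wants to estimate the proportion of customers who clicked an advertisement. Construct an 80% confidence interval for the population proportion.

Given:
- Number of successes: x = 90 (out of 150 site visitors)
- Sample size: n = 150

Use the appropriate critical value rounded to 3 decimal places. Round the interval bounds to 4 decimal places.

Sample proportion: p̂ = 90/150 = 0.600000

Check conditions for normal approximation:
  np̂ = 90 ≥ 10 ✓
  n(1-p̂) = 60 ≥ 10 ✓

The sample is large enough, so use a z-interval (normal approximation) for the proportion.

For 80% confidence, z* = 1.282 (from standard normal table)

Standard error: SE = √(p̂(1-p̂)/n) = √(0.600000×0.400000/150) = 0.04000000

Margin of error: E = z* × SE = 1.282 × 0.04000000 = 0.051280

Z-interval: p̂ ± E = 0.600000 ± 0.051280 = (0.548720, 0.651280)

Rounded to 4 decimal places:

(0.5487, 0.6513)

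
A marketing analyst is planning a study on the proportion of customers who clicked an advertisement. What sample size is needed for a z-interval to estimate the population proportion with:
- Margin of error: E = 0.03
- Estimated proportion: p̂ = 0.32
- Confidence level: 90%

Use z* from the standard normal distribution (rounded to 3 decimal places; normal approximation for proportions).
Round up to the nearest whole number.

Using z* for proportion z-interval (normal approximation).

For 90% confidence, z* = 1.645 (from standard normal table)

Sample size formula for proportion z-interval: n = z*²p̂(1-p̂)/E²

n = 1.645² × 0.32 × 0.68 / 0.03²
  = 2.706025 × 0.2176 / 0.0009
  = 654.2567

Round up to the nearest whole number: n = 655

655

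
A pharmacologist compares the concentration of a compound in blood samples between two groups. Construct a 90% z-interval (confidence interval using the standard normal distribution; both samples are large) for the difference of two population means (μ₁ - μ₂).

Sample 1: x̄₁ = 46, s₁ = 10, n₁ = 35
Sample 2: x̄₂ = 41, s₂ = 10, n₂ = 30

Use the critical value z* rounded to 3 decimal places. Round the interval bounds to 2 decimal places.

Both samples are large (n₁ = 35 ≥ 30, n₂ = 30 ≥ 30), so a z-interval for the difference of means applies.

Point estimate: x̄₁ - x̄₂ = 46 - 41 = 5

Standard error: SE = √(s₁²/n₁ + s₂²/n₂)
= √(10²/35 + 10²/30)
= √(2.857143 + 3.333333)
= 2.488067

For 90% confidence, z* = 1.645 (from standard normal table)
Margin of error: E = z* × SE = 1.645 × 2.488067 = 4.0929

Z-interval: (x̄₁ - x̄₂) ± E = 5 ± 4.0929 = (0.9071, 9.0929)

Rounded to 2 decimal places:

(0.91, 9.09)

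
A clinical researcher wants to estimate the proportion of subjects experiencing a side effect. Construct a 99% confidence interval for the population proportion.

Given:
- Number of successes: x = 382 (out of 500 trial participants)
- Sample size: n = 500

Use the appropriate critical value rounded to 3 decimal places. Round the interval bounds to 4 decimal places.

Sample proportion: p̂ = 382/500 = 0.764000

Check conditions for normal approximation:
  np̂ = 382 ≥ 10 ✓
  n(1-p̂) = 118 ≥ 10 ✓

The sample is large enough, so use a z-interval (normal approximation) for the proportion.

For 99% confidence, z* = 2.576 (from standard normal table)

Standard error: SE = √(p̂(1-p̂)/n) = √(0.764000×0.236000/500) = 0.01898968

Margin of error: E = z* × SE = 2.576 × 0.01898968 = 0.048917

Z-interval: p̂ ± E = 0.764000 ± 0.048917 = (0.715083, 0.812917)

Rounded to 4 decimal places:

(0.7151, 0.8129)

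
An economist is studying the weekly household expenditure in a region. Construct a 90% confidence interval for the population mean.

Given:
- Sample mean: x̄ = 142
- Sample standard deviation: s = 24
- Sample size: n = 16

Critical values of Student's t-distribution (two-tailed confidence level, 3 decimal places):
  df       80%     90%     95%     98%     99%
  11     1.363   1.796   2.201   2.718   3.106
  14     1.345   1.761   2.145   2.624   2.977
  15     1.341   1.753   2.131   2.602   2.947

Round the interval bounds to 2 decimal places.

The population standard deviation σ is unknown (only the sample standard deviation s is given), so use a t-interval with df = n - 1 = 16 - 1 = 15.

For 90% confidence with df = 15, t* = 1.753 (from t-table)

Standard error: SE = s/√n = 24/√16 = 6.000000

Margin of error: E = t* × SE = 1.753 × 6.000000 = 10.5180

T-interval: x̄ ± E = 142 ± 10.5180 = (131.4820, 152.5180)

Rounded to 2 decimal places:

(131.48, 152.52)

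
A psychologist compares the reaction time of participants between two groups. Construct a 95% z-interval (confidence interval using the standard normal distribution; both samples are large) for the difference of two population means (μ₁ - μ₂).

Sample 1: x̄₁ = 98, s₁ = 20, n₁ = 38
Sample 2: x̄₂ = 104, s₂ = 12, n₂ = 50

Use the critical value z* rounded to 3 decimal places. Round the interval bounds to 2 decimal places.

Both samples are large (n₁ = 38 ≥ 30, n₂ = 50 ≥ 30), so a z-interval for the difference of means applies.

Point estimate: x̄₁ - x̄₂ = 98 - 104 = -6

Standard error: SE = √(s₁²/n₁ + s₂²/n₂)
= √(20²/38 + 12²/50)
= √(10.526316 + 2.880000)
= 3.661464

For 95% confidence, z* = 1.96 (from standard normal table)
Margin of error: E = z* × SE = 1.96 × 3.661464 = 7.1765

Z-interval: (x̄₁ - x̄₂) ± E = -6 ± 7.1765 = (-13.1765, 1.1765)

Rounded to 2 decimal places:

(-13.18, 1.18)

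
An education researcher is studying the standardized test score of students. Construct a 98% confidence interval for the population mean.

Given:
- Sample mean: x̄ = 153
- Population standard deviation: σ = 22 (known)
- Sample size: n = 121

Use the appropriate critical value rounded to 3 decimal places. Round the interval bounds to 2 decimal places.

The population standard deviation σ is known, so use a z-interval (standard normal critical value).

For 98% confidence, z* = 2.326 (from standard normal table)

Standard error: SE = σ/√n = 22/√121 = 2.000000

Margin of error: E = z* × SE = 2.326 × 2.000000 = 4.6520

Z-interval: x̄ ± E = 153 ± 4.6520 = (148.3480, 157.6520)

Rounded to 2 decimal places:

(148.35, 157.65)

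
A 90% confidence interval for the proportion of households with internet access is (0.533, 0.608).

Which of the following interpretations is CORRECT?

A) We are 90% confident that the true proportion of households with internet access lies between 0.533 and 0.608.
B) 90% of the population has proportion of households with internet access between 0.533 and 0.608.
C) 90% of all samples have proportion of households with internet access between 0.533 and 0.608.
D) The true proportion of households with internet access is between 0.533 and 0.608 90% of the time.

A confidence interval represents our confidence in the procedure, not a probability statement about the parameter.

Key concept: If we repeated this sampling process many times and computed a 90% CI each time, about 90% of those intervals would contain the true population parameter.

For this specific interval (0.533, 0.608):
- Midpoint (point estimate): 0.5705
- Margin of error: 0.0375

The correct interpretation is the one stating confidence that the true parameter lies in the interval — option A.

A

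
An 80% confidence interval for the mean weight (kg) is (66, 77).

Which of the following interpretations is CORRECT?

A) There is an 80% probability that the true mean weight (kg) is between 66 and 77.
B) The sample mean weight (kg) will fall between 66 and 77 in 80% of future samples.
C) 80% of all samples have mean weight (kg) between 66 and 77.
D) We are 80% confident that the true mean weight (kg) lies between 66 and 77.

A confidence interval represents our confidence in the procedure, not a probability statement about the parameter.

Key concept: If we repeated this sampling process many times and computed an 80% CI each time, about 80% of those intervals would contain the true population parameter.

For this specific interval (66, 77):
- Midpoint (point estimate): 71.5
- Margin of error: 5.5

The correct interpretation is the one stating confidence that the true parameter lies in the interval — option D.

D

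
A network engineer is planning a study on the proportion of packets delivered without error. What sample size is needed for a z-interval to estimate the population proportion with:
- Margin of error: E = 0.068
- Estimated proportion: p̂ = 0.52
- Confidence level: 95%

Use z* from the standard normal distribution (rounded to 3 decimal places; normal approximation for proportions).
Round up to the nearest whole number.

Using z* for proportion z-interval (normal approximation).

For 95% confidence, z* = 1.96 (from standard normal table)

Sample size formula for proportion z-interval: n = z*²p̂(1-p̂)/E²

n = 1.96² × 0.52 × 0.48 / 0.068²
  = 3.8416 × 0.2496 / 0.004624
  = 207.3666

Round up to the nearest whole number: n = 208

208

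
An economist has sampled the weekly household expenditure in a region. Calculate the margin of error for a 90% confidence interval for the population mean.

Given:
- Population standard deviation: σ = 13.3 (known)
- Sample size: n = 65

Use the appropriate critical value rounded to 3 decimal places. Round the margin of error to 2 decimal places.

The population standard deviation σ is known, so use the z-interval margin of error formula.

For 90% confidence, z* = 1.645 (from standard normal table)

Margin of error formula for z-interval: E = z* × σ/√n

E = 1.645 × 13.3/√65
  = 1.645 × 1.649662
  = 2.7137

Rounded to 2 decimal places:

2.71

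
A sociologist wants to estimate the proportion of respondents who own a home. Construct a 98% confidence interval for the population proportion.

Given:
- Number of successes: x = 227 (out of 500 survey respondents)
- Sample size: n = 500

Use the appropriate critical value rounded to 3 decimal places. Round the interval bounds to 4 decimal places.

Sample proportion: p̂ = 227/500 = 0.454000

Check conditions for normal approximation:
  np̂ = 227 ≥ 10 ✓
  n(1-p̂) = 273 ≥ 10 ✓

The sample is large enough, so use a z-interval (normal approximation) for the proportion.

For 98% confidence, z* = 2.326 (from standard normal table)

Standard error: SE = √(p̂(1-p̂)/n) = √(0.454000×0.546000/500) = 0.02226585

Margin of error: E = z* × SE = 2.326 × 0.02226585 = 0.051790

Z-interval: p̂ ± E = 0.454000 ± 0.051790 = (0.402210, 0.505790)

Rounded to 4 decimal places:

(0.4022, 0.5058)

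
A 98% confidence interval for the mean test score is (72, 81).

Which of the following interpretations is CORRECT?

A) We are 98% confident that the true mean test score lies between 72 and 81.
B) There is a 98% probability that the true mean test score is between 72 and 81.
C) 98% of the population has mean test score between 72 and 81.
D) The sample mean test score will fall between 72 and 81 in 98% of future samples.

A confidence interval represents our confidence in the procedure, not a probability statement about the parameter.

Key concept: If we repeated this sampling process many times and computed a 98% CI each time, about 98% of those intervals would contain the true population parameter.

For this specific interval (72, 81):
- Midpoint (point estimate): 76.5
- Margin of error: 4.5

The correct interpretation is the one stating confidence that the true parameter lies in the interval — option A.

A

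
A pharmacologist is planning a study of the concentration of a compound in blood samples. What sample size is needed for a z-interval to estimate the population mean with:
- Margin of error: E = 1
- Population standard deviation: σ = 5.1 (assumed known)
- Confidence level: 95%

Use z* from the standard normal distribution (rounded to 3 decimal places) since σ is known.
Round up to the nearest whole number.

Using z* since population σ is known (z-interval formula).

For 95% confidence, z* = 1.96 (from standard normal table)

Sample size formula for z-interval: n = (z*σ/E)²

n = (1.96 × 5.1 / 1)²
  = (9.996000)²
  = 99.9200

Round up to the nearest whole number: n = 100

100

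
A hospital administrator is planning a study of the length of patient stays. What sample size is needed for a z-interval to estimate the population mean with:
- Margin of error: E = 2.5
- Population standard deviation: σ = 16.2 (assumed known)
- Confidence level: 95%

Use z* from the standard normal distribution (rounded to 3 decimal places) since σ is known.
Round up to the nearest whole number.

Using z* since population σ is known (z-interval formula).

For 95% confidence, z* = 1.96 (from standard normal table)

Sample size formula for z-interval: n = (z*σ/E)²

n = (1.96 × 16.2 / 2.5)²
  = (12.700800)²
  = 161.3103

Round up to the nearest whole number: n = 162

162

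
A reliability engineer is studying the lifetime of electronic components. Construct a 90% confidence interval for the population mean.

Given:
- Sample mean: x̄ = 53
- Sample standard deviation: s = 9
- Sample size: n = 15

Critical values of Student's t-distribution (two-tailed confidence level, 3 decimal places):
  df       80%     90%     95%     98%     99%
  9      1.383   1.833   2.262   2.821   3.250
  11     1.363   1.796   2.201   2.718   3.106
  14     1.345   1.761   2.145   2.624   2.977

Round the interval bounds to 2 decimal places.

The population standard deviation σ is unknown (only the sample standard deviation s is given), so use a t-interval with df = n - 1 = 15 - 1 = 14.

For 90% confidence with df = 14, t* = 1.761 (from t-table)

Standard error: SE = s/√n = 9/√15 = 2.323790

Margin of error: E = t* × SE = 1.761 × 2.323790 = 4.0922

T-interval: x̄ ± E = 53 ± 4.0922 = (48.9078, 57.0922)

Rounded to 2 decimal places:

(48.91, 57.09)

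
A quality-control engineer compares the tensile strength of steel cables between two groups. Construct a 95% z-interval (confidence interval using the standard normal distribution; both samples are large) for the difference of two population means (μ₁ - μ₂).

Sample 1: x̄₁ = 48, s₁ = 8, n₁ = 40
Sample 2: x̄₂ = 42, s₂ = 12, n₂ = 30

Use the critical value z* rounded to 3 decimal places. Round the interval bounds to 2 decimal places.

Both samples are large (n₁ = 40 ≥ 30, n₂ = 30 ≥ 30), so a z-interval for the difference of means applies.

Point estimate: x̄₁ - x̄₂ = 48 - 42 = 6

Standard error: SE = √(s₁²/n₁ + s₂²/n₂)
= √(8²/40 + 12²/30)
= √(1.600000 + 4.800000)
= 2.529822

For 95% confidence, z* = 1.96 (from standard normal table)
Margin of error: E = z* × SE = 1.96 × 2.529822 = 4.9585

Z-interval: (x̄₁ - x̄₂) ± E = 6 ± 4.9585 = (1.0415, 10.9585)

Rounded to 2 decimal places:

(1.04, 10.96)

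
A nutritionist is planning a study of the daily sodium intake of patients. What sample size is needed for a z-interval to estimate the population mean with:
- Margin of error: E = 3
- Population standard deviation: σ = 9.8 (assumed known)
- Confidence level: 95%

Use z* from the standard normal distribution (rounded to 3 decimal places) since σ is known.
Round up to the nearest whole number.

Using z* since population σ is known (z-interval formula).

For 95% confidence, z* = 1.96 (from standard normal table)

Sample size formula for z-interval: n = (z*σ/E)²

n = (1.96 × 9.8 / 3)²
  = (6.402667)²
  = 40.9941

Round up to the nearest whole number: n = 41

41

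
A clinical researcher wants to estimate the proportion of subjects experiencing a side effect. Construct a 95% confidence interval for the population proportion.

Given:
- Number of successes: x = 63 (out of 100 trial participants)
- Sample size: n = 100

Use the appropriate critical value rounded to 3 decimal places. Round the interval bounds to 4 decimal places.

Sample proportion: p̂ = 63/100 = 0.630000

Check conditions for normal approximation:
  np̂ = 63 ≥ 10 ✓
  n(1-p̂) = 37 ≥ 10 ✓

The sample is large enough, so use a z-interval (normal approximation) for the proportion.

For 95% confidence, z* = 1.96 (from standard normal table)

Standard error: SE = √(p̂(1-p̂)/n) = √(0.630000×0.370000/100) = 0.04828043

Margin of error: E = z* × SE = 1.96 × 0.04828043 = 0.094630

Z-interval: p̂ ± E = 0.630000 ± 0.094630 = (0.535370, 0.724630)

Rounded to 4 decimal places:

(0.5354, 0.7246)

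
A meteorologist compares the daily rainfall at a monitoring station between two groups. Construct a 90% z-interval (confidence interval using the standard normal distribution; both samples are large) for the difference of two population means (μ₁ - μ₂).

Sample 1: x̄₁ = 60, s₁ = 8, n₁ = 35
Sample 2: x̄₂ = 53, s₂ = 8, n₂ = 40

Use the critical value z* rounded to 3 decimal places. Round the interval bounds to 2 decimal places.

Both samples are large (n₁ = 35 ≥ 30, n₂ = 40 ≥ 30), so a z-interval for the difference of means applies.

Point estimate: x̄₁ - x̄₂ = 60 - 53 = 7

Standard error: SE = √(s₁²/n₁ + s₂²/n₂)
= √(8²/35 + 8²/40)
= √(1.828571 + 1.600000)
= 1.851640

For 90% confidence, z* = 1.645 (from standard normal table)
Margin of error: E = z* × SE = 1.645 × 1.851640 = 3.0459

Z-interval: (x̄₁ - x̄₂) ± E = 7 ± 3.0459 = (3.9541, 10.0459)

Rounded to 2 decimal places:

(3.95, 10.05)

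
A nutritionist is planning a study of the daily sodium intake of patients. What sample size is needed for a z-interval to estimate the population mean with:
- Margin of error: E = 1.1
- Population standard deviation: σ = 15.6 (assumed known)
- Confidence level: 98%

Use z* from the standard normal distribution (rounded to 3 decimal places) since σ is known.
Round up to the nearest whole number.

Using z* since population σ is known (z-interval formula).

For 98% confidence, z* = 2.326 (from standard normal table)

Sample size formula for z-interval: n = (z*σ/E)²

n = (2.326 × 15.6 / 1.1)²
  = (32.986909)²
  = 1088.1362

Round up to the nearest whole number: n = 1089

1089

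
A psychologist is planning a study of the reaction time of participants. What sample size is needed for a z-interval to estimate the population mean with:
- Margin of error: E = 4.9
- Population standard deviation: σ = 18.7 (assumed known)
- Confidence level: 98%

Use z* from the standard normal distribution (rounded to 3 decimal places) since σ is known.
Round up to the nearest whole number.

Using z* since population σ is known (z-interval formula).

For 98% confidence, z* = 2.326 (from standard normal table)

Sample size formula for z-interval: n = (z*σ/E)²

n = (2.326 × 18.7 / 4.9)²
  = (8.876776)²
  = 78.7971

Round up to the nearest whole number: n = 79

79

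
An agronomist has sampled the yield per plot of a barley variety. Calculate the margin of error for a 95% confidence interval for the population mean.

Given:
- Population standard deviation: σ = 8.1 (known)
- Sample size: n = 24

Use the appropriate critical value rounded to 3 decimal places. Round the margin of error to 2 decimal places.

The population standard deviation σ is known, so use the z-interval margin of error formula.

For 95% confidence, z* = 1.96 (from standard normal table)

Margin of error formula for z-interval: E = z* × σ/√n

E = 1.96 × 8.1/√24
  = 1.96 × 1.653406
  = 3.2407

Rounded to 2 decimal places:

3.24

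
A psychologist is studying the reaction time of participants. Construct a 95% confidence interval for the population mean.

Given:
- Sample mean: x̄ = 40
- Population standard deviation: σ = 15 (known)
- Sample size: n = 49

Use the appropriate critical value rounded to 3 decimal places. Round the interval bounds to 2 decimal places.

The population standard deviation σ is known, so use a z-interval (standard normal critical value).

For 95% confidence, z* = 1.96 (from standard normal table)

Standard error: SE = σ/√n = 15/√49 = 2.142857

Margin of error: E = z* × SE = 1.96 × 2.142857 = 4.2000

Z-interval: x̄ ± E = 40 ± 4.2000 = (35.8000, 44.2000)

Rounded to 2 decimal places:

(35.80, 44.20)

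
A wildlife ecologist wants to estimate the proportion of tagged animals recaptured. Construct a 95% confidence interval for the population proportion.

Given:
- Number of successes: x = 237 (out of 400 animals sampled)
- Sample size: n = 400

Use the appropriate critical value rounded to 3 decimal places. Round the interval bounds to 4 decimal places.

Sample proportion: p̂ = 237/400 = 0.592500

Check conditions for normal approximation:
  np̂ = 237 ≥ 10 ✓
  n(1-p̂) = 163 ≥ 10 ✓

The sample is large enough, so use a z-interval (normal approximation) for the proportion.

For 95% confidence, z* = 1.96 (from standard normal table)

Standard error: SE = √(p̂(1-p̂)/n) = √(0.592500×0.407500/400) = 0.02456846

Margin of error: E = z* × SE = 1.96 × 0.02456846 = 0.048154

Z-interval: p̂ ± E = 0.592500 ± 0.048154 = (0.544346, 0.640654)

Rounded to 4 decimal places:

(0.5443, 0.6407)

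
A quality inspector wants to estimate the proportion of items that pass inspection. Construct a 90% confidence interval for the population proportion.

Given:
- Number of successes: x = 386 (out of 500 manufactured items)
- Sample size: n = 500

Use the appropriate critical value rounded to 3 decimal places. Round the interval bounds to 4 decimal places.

Sample proportion: p̂ = 386/500 = 0.772000

Check conditions for normal approximation:
  np̂ = 386 ≥ 10 ✓
  n(1-p̂) = 114 ≥ 10 ✓

The sample is large enough, so use a z-interval (normal approximation) for the proportion.

For 90% confidence, z* = 1.645 (from standard normal table)

Standard error: SE = √(p̂(1-p̂)/n) = √(0.772000×0.228000/500) = 0.01876252

Margin of error: E = z* × SE = 1.645 × 0.01876252 = 0.030864

Z-interval: p̂ ± E = 0.772000 ± 0.030864 = (0.741136, 0.802864)

Rounded to 4 decimal places:

(0.7411, 0.8029)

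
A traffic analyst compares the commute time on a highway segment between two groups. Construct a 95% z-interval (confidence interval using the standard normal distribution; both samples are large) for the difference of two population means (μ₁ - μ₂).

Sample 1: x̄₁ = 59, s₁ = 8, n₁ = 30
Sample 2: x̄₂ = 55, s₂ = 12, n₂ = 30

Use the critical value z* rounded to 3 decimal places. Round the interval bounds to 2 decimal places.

Both samples are large (n₁ = 30 ≥ 30, n₂ = 30 ≥ 30), so a z-interval for the difference of means applies.

Point estimate: x̄₁ - x̄₂ = 59 - 55 = 4

Standard error: SE = √(s₁²/n₁ + s₂²/n₂)
= √(8²/30 + 12²/30)
= √(2.133333 + 4.800000)
= 2.633122

For 95% confidence, z* = 1.96 (from standard normal table)
Margin of error: E = z* × SE = 1.96 × 2.633122 = 5.1609

Z-interval: (x̄₁ - x̄₂) ± E = 4 ± 5.1609 = (-1.1609, 9.1609)

Rounded to 2 decimal places:

(-1.16, 9.16)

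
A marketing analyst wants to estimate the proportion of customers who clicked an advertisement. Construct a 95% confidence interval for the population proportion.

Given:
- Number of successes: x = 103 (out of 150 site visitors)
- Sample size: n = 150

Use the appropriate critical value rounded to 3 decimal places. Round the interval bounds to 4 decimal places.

Sample proportion: p̂ = 103/150 = 0.686667

Check conditions for normal approximation:
  np̂ = 103 ≥ 10 ✓
  n(1-p̂) = 47 ≥ 10 ✓

The sample is large enough, so use a z-interval (normal approximation) for the proportion.

For 95% confidence, z* = 1.96 (from standard normal table)

Standard error: SE = √(p̂(1-p̂)/n) = √(0.686667×0.313333/150) = 0.03787308

Margin of error: E = z* × SE = 1.96 × 0.03787308 = 0.074231

Z-interval: p̂ ± E = 0.686667 ± 0.074231 = (0.612435, 0.760898)

Rounded to 4 decimal places:

(0.6124, 0.7609)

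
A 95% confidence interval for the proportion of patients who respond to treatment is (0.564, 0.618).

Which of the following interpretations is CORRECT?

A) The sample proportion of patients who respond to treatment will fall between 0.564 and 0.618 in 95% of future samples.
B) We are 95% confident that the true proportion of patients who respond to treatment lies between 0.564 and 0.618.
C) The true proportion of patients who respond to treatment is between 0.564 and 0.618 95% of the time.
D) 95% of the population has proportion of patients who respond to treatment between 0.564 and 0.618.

A confidence interval represents our confidence in the procedure, not a probability statement about the parameter.

Key concept: If we repeated this sampling process many times and computed a 95% CI each time, about 95% of those intervals would contain the true population parameter.

For this specific interval (0.564, 0.618):
- Midpoint (point estimate): 0.591
- Margin of error: 0.027

The correct interpretation is the one stating confidence that the true parameter lies in the interval — option B.

B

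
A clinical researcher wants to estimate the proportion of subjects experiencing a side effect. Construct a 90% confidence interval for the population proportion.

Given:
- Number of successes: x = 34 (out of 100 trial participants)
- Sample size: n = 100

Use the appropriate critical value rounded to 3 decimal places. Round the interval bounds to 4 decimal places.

Sample proportion: p̂ = 34/100 = 0.340000

Check conditions for normal approximation:
  np̂ = 34 ≥ 10 ✓
  n(1-p̂) = 66 ≥ 10 ✓

The sample is large enough, so use a z-interval (normal approximation) for the proportion.

For 90% confidence, z* = 1.645 (from standard normal table)

Standard error: SE = √(p̂(1-p̂)/n) = √(0.340000×0.660000/100) = 0.04737088

Margin of error: E = z* × SE = 1.645 × 0.04737088 = 0.077925

Z-interval: p̂ ± E = 0.340000 ± 0.077925 = (0.262075, 0.417925)

Rounded to 4 decimal places:

(0.2621, 0.4179)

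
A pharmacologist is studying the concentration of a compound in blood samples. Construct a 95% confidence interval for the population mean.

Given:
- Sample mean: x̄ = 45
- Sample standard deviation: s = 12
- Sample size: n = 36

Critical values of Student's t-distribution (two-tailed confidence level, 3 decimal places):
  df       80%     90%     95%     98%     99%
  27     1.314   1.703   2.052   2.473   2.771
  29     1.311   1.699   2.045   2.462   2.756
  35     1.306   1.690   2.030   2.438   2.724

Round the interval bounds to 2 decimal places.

The population standard deviation σ is unknown (only the sample standard deviation s is given), so use a t-interval with df = n - 1 = 36 - 1 = 35.

For 95% confidence with df = 35, t* = 2.030 (from t-table)

Standard error: SE = s/√n = 12/√36 = 2.000000

Margin of error: E = t* × SE = 2.030 × 2.000000 = 4.0600

T-interval: x̄ ± E = 45 ± 4.0600 = (40.9400, 49.0600)

Rounded to 2 decimal places:

(40.94, 49.06)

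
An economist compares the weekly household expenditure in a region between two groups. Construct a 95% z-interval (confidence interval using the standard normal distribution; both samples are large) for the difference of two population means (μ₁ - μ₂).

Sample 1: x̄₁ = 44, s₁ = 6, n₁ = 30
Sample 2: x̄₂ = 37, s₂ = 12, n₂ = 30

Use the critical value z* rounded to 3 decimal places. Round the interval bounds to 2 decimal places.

Both samples are large (n₁ = 30 ≥ 30, n₂ = 30 ≥ 30), so a z-interval for the difference of means applies.

Point estimate: x̄₁ - x̄₂ = 44 - 37 = 7

Standard error: SE = √(s₁²/n₁ + s₂²/n₂)
= √(6²/30 + 12²/30)
= √(1.200000 + 4.800000)
= 2.449490

For 95% confidence, z* = 1.96 (from standard normal table)
Margin of error: E = z* × SE = 1.96 × 2.449490 = 4.8010

Z-interval: (x̄₁ - x̄₂) ± E = 7 ± 4.8010 = (2.1990, 11.8010)

Rounded to 2 decimal places:

(2.20, 11.80)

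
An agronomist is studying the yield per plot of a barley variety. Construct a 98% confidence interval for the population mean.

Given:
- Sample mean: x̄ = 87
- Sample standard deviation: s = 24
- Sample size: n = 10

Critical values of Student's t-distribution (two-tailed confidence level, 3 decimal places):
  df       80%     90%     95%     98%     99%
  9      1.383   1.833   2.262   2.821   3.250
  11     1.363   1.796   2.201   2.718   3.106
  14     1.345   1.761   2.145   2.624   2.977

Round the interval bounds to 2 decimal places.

The population standard deviation σ is unknown (only the sample standard deviation s is given), so use a t-interval with df = n - 1 = 10 - 1 = 9.

For 98% confidence with df = 9, t* = 2.821 (from t-table)

Standard error: SE = s/√n = 24/√10 = 7.589466

Margin of error: E = t* × SE = 2.821 × 7.589466 = 21.4099

T-interval: x̄ ± E = 87 ± 21.4099 = (65.5901, 108.4099)

Rounded to 2 decimal places:

(65.59, 108.41)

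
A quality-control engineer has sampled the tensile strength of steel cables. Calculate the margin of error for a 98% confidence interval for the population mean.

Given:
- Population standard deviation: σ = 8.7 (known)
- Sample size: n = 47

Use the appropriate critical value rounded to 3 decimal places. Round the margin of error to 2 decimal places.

The population standard deviation σ is known, so use the z-interval margin of error formula.

For 98% confidence, z* = 2.326 (from standard normal table)

Margin of error formula for z-interval: E = z* × σ/√n

E = 2.326 × 8.7/√47
  = 2.326 × 1.269025
  = 2.9518

Rounded to 2 decimal places:

2.95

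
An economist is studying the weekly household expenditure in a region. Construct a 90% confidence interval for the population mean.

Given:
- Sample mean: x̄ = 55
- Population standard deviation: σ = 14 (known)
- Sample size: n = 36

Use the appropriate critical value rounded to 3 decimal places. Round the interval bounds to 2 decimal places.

The population standard deviation σ is known, so use a z-interval (standard normal critical value).

For 90% confidence, z* = 1.645 (from standard normal table)

Standard error: SE = σ/√n = 14/√36 = 2.333333

Margin of error: E = z* × SE = 1.645 × 2.333333 = 3.8383

Z-interval: x̄ ± E = 55 ± 3.8383 = (51.1617, 58.8383)

Rounded to 2 decimal places:

(51.16, 58.84)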